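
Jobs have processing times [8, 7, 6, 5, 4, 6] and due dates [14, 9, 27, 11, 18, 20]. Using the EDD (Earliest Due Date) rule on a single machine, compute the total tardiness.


Sort by due date (EDD order): [(7, 9), (5, 11), (8, 14), (4, 18), (6, 20), (6, 27)]
Compute completion times and tardiness:
  Job 1: p=7, d=9, C=7, tardiness=max(0,7-9)=0
  Job 2: p=5, d=11, C=12, tardiness=max(0,12-11)=1
  Job 3: p=8, d=14, C=20, tardiness=max(0,20-14)=6
  Job 4: p=4, d=18, C=24, tardiness=max(0,24-18)=6
  Job 5: p=6, d=20, C=30, tardiness=max(0,30-20)=10
  Job 6: p=6, d=27, C=36, tardiness=max(0,36-27)=9
Total tardiness = 32

32


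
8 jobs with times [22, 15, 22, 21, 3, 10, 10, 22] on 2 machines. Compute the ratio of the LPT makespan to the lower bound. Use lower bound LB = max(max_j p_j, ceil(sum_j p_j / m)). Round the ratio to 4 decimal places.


LPT order: [22, 22, 22, 21, 15, 10, 10, 3]
Machine loads after assignment: [64, 61]
LPT makespan = 64
Lower bound = max(max_job, ceil(total/2)) = max(22, 63) = 63
Ratio = 64 / 63 = 1.0159

1.0159


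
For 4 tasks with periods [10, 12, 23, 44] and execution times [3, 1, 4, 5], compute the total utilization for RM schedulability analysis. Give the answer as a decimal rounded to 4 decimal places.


Compute individual utilizations (exact fractions):
  Task 1: C/T = 3/10 (approx. 0.3)
  Task 2: C/T = 1/12 (approx. 0.0833)
  Task 3: C/T = 4/23 (approx. 0.1739)
  Task 4: C/T = 5/44 (approx. 0.1136)
Total utilization U = 3/10 + 1/12 + 4/23 + 5/44 = 2546/3795
Rounded to 4 decimal places: U = 0.6709
RM (Liu & Layland) bound for 4 tasks = 0.756828; compare with U = 2546/3795 (approx. 0.670883)
U <= bound, so schedulable by RM sufficient condition.

0.6709


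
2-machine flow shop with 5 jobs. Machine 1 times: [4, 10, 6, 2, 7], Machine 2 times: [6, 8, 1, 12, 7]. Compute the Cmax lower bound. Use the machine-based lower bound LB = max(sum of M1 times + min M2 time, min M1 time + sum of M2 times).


LB1 = sum(M1 times) + min(M2 times) = 29 + 1 = 30
LB2 = min(M1 times) + sum(M2 times) = 2 + 34 = 36
Lower bound = max(LB1, LB2) = max(30, 36) = 36

36


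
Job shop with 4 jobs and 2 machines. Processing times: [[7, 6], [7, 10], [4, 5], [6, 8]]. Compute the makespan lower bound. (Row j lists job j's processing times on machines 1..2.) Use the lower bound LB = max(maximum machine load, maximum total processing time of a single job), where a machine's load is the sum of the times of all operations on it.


Machine loads:
  Machine 1: 7 + 7 + 4 + 6 = 24
  Machine 2: 6 + 10 + 5 + 8 = 29
Max machine load = 29
Job totals:
  Job 1: 13
  Job 2: 17
  Job 3: 9
  Job 4: 14
Max job total = 17
Lower bound = max(29, 17) = 29

29


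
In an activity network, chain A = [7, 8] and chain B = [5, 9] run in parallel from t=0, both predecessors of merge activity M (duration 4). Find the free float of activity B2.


ES(B2) = sum of predecessors on chain B = 5
EF(B2) = ES + duration = 5 + 9 = 14
Successor of B2 is M. ES(M) = max(sum(A), sum(B)) = max(15, 14) = 15
Free float = ES(successor) - EF(current) = 15 - 14 = 1

1


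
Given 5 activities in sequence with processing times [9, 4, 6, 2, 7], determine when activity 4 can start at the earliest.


Activity 4 starts after activities 1 through 3 complete.
Predecessor durations: [9, 4, 6]
ES = 9 + 4 + 6 = 19

19


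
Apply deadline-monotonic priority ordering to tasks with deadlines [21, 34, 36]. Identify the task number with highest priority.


Sort tasks by relative deadline (ascending):
  Task 1: deadline = 21
  Task 2: deadline = 34
  Task 3: deadline = 36
Priority order (highest first): [1, 2, 3]
Highest priority task = 1

1


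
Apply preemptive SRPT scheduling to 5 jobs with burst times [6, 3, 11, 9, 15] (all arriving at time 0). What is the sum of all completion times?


Since all jobs arrive at t=0, SRPT equals SPT ordering.
SPT order: [3, 6, 9, 11, 15]
Completion times:
  Job 1: p=3, C=3
  Job 2: p=6, C=9
  Job 3: p=9, C=18
  Job 4: p=11, C=29
  Job 5: p=15, C=44
Total completion time = 3 + 9 + 18 + 29 + 44 = 103

103


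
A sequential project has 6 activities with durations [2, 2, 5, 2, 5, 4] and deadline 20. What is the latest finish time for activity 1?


LF(activity 1) = deadline - sum of successor durations
Successors: activities 2 through 6 with durations [2, 5, 2, 5, 4]
Sum of successor durations = 18
LF = 20 - 18 = 2

2


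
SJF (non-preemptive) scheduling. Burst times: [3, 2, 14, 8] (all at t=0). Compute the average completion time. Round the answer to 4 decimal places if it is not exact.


SJF order (ascending): [2, 3, 8, 14]
Completion times:
  Job 1: burst=2, C=2
  Job 2: burst=3, C=5
  Job 3: burst=8, C=13
  Job 4: burst=14, C=27
Average completion = 47/4 = 11.75

11.75


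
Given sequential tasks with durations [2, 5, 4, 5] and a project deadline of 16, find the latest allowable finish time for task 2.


LF(activity 2) = deadline - sum of successor durations
Successors: activities 3 through 4 with durations [4, 5]
Sum of successor durations = 9
LF = 16 - 9 = 7

7


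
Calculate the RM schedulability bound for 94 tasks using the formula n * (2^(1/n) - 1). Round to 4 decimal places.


Compute 2^(1/94) = 1.0074011604
Subtract 1: 1.0074011604 - 1 = 0.0074011604
Multiply by n: 94 * 0.0074011604 = 0.6957090776
Round to 4 dp: 0.6957

0.6957


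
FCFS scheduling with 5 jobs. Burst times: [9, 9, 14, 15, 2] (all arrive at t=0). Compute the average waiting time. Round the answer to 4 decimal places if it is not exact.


FCFS order (as given): [9, 9, 14, 15, 2]
Waiting times:
  Job 1: wait = 0
  Job 2: wait = 9
  Job 3: wait = 18
  Job 4: wait = 32
  Job 5: wait = 47
Sum of waiting times = 106
Average waiting time = 106/5 = 21.2

21.2


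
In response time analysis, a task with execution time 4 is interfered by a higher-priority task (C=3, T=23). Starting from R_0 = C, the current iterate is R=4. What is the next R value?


R_next = C + ceil(R_prev / T_hp) * C_hp
ceil(4 / 23) = ceil(0.1739) = 1
Interference = 1 * 3 = 3
R_next = 4 + 3 = 7

7


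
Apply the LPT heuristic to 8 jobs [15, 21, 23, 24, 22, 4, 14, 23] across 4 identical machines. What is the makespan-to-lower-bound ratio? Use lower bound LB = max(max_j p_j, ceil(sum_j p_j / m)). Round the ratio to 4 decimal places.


LPT order: [24, 23, 23, 22, 21, 15, 14, 4]
Machine loads after assignment: [28, 38, 37, 43]
LPT makespan = 43
Lower bound = max(max_job, ceil(total/4)) = max(24, 37) = 37
Ratio = 43 / 37 = 1.1622

1.1622


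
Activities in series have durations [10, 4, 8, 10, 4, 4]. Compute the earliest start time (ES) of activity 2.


Activity 2 starts after activities 1 through 1 complete.
Predecessor durations: [10]
ES = 10 = 10

10


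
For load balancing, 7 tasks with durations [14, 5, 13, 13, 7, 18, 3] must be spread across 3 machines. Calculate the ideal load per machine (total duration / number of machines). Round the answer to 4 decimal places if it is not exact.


Total processing time = 14 + 5 + 13 + 13 + 7 + 18 + 3 = 73
Number of machines = 3
Ideal balanced load = 73 / 3 = 24.3333

24.3333


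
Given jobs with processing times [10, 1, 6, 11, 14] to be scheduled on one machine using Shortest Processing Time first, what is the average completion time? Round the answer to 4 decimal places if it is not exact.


Sort jobs by processing time (SPT order): [1, 6, 10, 11, 14]
Compute completion times sequentially:
  Job 1: processing = 1, completes at 1
  Job 2: processing = 6, completes at 7
  Job 3: processing = 10, completes at 17
  Job 4: processing = 11, completes at 28
  Job 5: processing = 14, completes at 42
Sum of completion times = 95
Average completion time = 95/5 = 19.0

19.0


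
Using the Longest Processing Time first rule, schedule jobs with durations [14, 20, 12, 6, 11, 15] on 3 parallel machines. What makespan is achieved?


Sort jobs in decreasing order (LPT): [20, 15, 14, 12, 11, 6]
Assign each job to the least loaded machine:
  Machine 1: jobs [20, 6], load = 26
  Machine 2: jobs [15, 11], load = 26
  Machine 3: jobs [14, 12], load = 26
Makespan = max load = 26

26


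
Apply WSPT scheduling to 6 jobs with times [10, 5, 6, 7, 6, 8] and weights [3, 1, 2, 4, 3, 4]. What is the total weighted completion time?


Compute p/w ratios and sort ascending (WSPT): [(7, 4), (6, 3), (8, 4), (6, 2), (10, 3), (5, 1)]
Compute weighted completion times:
  Job (p=7,w=4): C=7, w*C=4*7=28
  Job (p=6,w=3): C=13, w*C=3*13=39
  Job (p=8,w=4): C=21, w*C=4*21=84
  Job (p=6,w=2): C=27, w*C=2*27=54
  Job (p=10,w=3): C=37, w*C=3*37=111
  Job (p=5,w=1): C=42, w*C=1*42=42
Total weighted completion time = 358

358


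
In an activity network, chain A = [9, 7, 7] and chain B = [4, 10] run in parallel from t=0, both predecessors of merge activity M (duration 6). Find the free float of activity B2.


ES(B2) = sum of predecessors on chain B = 4
EF(B2) = ES + duration = 4 + 10 = 14
Successor of B2 is M. ES(M) = max(sum(A), sum(B)) = max(23, 14) = 23
Free float = ES(successor) - EF(current) = 23 - 14 = 9

9


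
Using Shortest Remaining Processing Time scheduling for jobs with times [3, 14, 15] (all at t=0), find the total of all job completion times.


Since all jobs arrive at t=0, SRPT equals SPT ordering.
SPT order: [3, 14, 15]
Completion times:
  Job 1: p=3, C=3
  Job 2: p=14, C=17
  Job 3: p=15, C=32
Total completion time = 3 + 17 + 32 = 52

52


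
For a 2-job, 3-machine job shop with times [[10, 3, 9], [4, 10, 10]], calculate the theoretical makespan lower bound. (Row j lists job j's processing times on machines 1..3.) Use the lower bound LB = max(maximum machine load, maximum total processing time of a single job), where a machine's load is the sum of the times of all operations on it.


Machine loads:
  Machine 1: 10 + 4 = 14
  Machine 2: 3 + 10 = 13
  Machine 3: 9 + 10 = 19
Max machine load = 19
Job totals:
  Job 1: 22
  Job 2: 24
Max job total = 24
Lower bound = max(19, 24) = 24

24


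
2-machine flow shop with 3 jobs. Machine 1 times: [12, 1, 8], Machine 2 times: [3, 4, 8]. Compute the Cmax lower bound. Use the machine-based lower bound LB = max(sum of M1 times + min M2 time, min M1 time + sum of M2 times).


LB1 = sum(M1 times) + min(M2 times) = 21 + 3 = 24
LB2 = min(M1 times) + sum(M2 times) = 1 + 15 = 16
Lower bound = max(LB1, LB2) = max(24, 16) = 24

24


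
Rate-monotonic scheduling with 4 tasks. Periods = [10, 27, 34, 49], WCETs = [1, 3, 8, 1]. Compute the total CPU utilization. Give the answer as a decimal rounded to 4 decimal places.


Compute individual utilizations (exact fractions):
  Task 1: C/T = 1/10 (approx. 0.1)
  Task 2: C/T = 3/27 = 1/9 (approx. 0.1111)
  Task 3: C/T = 8/34 = 4/17 (approx. 0.2353)
  Task 4: C/T = 1/49 (approx. 0.0204)
Total utilization U = 1/10 + 1/9 + 4/17 + 1/49 = 34997/74970
Rounded to 4 decimal places: U = 0.4668
RM (Liu & Layland) bound for 4 tasks = 0.756828; compare with U = 34997/74970 (approx. 0.466813)
U <= bound, so schedulable by RM sufficient condition.

0.4668


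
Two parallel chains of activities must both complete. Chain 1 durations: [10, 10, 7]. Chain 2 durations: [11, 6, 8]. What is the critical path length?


Path A total = 10 + 10 + 7 = 27
Path B total = 11 + 6 + 8 = 25
Critical path = longest path = max(27, 25) = 27

27


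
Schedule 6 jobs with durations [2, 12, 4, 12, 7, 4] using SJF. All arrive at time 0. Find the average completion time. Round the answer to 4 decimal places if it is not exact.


SJF order (ascending): [2, 4, 4, 7, 12, 12]
Completion times:
  Job 1: burst=2, C=2
  Job 2: burst=4, C=6
  Job 3: burst=4, C=10
  Job 4: burst=7, C=17
  Job 5: burst=12, C=29
  Job 6: burst=12, C=41
Average completion = 105/6 = 17.5

17.5


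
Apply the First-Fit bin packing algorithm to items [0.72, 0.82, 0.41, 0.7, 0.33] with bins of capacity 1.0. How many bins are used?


Place items sequentially using First-Fit:
  Item 0.72 -> new Bin 1
  Item 0.82 -> new Bin 2
  Item 0.41 -> new Bin 3
  Item 0.7 -> new Bin 4
  Item 0.33 -> Bin 3 (now 0.74)
Total bins used = 4

4


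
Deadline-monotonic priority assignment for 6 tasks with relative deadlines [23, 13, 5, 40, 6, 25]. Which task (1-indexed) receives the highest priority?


Sort tasks by relative deadline (ascending):
  Task 3: deadline = 5
  Task 5: deadline = 6
  Task 2: deadline = 13
  Task 1: deadline = 23
  Task 6: deadline = 25
  Task 4: deadline = 40
Priority order (highest first): [3, 5, 2, 1, 6, 4]
Highest priority task = 3

3


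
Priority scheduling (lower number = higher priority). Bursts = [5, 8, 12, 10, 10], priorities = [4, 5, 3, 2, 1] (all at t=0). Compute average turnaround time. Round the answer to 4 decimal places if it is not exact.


Sort by priority (ascending = highest first):
Order: [(1, 10), (2, 10), (3, 12), (4, 5), (5, 8)]
Completion times:
  Priority 1, burst=10, C=10
  Priority 2, burst=10, C=20
  Priority 3, burst=12, C=32
  Priority 4, burst=5, C=37
  Priority 5, burst=8, C=45
Average turnaround = 144/5 = 28.8

28.8


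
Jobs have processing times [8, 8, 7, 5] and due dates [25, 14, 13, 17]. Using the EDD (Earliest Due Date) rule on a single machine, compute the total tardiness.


Sort by due date (EDD order): [(7, 13), (8, 14), (5, 17), (8, 25)]
Compute completion times and tardiness:
  Job 1: p=7, d=13, C=7, tardiness=max(0,7-13)=0
  Job 2: p=8, d=14, C=15, tardiness=max(0,15-14)=1
  Job 3: p=5, d=17, C=20, tardiness=max(0,20-17)=3
  Job 4: p=8, d=25, C=28, tardiness=max(0,28-25)=3
Total tardiness = 7

7


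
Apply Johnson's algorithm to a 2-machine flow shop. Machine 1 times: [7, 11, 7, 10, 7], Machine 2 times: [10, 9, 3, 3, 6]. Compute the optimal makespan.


Apply Johnson's rule:
  Group 1 (a <= b): [(1, 7, 10)]
  Group 2 (a > b): [(2, 11, 9), (5, 7, 6), (3, 7, 3), (4, 10, 3)]
Optimal job order: [1, 2, 5, 3, 4]
Schedule:
  Job 1: M1 done at 7, M2 done at 17
  Job 2: M1 done at 18, M2 done at 27
  Job 5: M1 done at 25, M2 done at 33
  Job 3: M1 done at 32, M2 done at 36
  Job 4: M1 done at 42, M2 done at 45
Makespan = 45

45


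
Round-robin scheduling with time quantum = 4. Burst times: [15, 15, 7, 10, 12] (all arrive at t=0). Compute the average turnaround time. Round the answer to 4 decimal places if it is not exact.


Time quantum = 4
Execution trace:
  J1 runs 4 units, time = 4
  J2 runs 4 units, time = 8
  J3 runs 4 units, time = 12
  J4 runs 4 units, time = 16
  J5 runs 4 units, time = 20
  J1 runs 4 units, time = 24
  J2 runs 4 units, time = 28
  J3 runs 3 units, time = 31
  J4 runs 4 units, time = 35
  J5 runs 4 units, time = 39
  J1 runs 4 units, time = 43
  J2 runs 4 units, time = 47
  J4 runs 2 units, time = 49
  J5 runs 4 units, time = 53
  J1 runs 3 units, time = 56
  J2 runs 3 units, time = 59
Finish times: [56, 59, 31, 49, 53]
Average turnaround = 248/5 = 49.6

49.6


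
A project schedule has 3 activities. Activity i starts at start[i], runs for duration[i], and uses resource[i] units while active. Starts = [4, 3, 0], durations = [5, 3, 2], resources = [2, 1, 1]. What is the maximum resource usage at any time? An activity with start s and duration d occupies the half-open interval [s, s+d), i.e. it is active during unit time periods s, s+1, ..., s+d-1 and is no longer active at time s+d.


Each activity i is active on [start_i, start_i + duration_i).
Compute total resource usage per time slot:
  t=0: active resources = [1], total = 1
  t=1: active resources = [1], total = 1
  t=2: active resources = [], total = 0
  t=3: active resources = [1], total = 1
  t=4: active resources = [2, 1], total = 3
  t=5: active resources = [2, 1], total = 3
  t=6: active resources = [2], total = 2
  t=7: active resources = [2], total = 2
  t=8: active resources = [2], total = 2
Peak resource demand = 3

3


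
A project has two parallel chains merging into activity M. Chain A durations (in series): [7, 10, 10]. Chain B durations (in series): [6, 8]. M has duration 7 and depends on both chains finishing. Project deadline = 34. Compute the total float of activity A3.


Forward pass: ES(A3) = sum of predecessors on chain A = 17
EF = ES + duration = 17 + 10 = 27
Backward pass: LF(M) = deadline = 34; LS(M) = 34 - 7 = 27
LF(A3) = LS(M) - sum(successors on chain A) = 27 - 0 = 27
LS = LF - duration = 27 - 10 = 17
Total float = LS - ES = 17 - 17 = 0

0


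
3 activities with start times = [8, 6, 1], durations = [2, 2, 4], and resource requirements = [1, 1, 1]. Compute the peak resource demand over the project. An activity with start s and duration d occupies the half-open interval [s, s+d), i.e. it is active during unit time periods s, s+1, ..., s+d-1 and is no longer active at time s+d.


Each activity i is active on [start_i, start_i + duration_i).
Compute total resource usage per time slot:
  t=0: active resources = [], total = 0
  t=1: active resources = [1], total = 1
  t=2: active resources = [1], total = 1
  t=3: active resources = [1], total = 1
  t=4: active resources = [1], total = 1
  t=5: active resources = [], total = 0
  t=6: active resources = [1], total = 1
  t=7: active resources = [1], total = 1
  t=8: active resources = [1], total = 1
  t=9: active resources = [1], total = 1
Peak resource demand = 1

1


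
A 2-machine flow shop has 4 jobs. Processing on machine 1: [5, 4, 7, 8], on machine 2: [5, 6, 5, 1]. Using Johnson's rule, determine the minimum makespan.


Apply Johnson's rule:
  Group 1 (a <= b): [(2, 4, 6), (1, 5, 5)]
  Group 2 (a > b): [(3, 7, 5), (4, 8, 1)]
Optimal job order: [2, 1, 3, 4]
Schedule:
  Job 2: M1 done at 4, M2 done at 10
  Job 1: M1 done at 9, M2 done at 15
  Job 3: M1 done at 16, M2 done at 21
  Job 4: M1 done at 24, M2 done at 25
Makespan = 25

25


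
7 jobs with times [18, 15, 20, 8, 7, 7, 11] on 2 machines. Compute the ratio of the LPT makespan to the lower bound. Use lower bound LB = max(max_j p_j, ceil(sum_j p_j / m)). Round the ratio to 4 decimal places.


LPT order: [20, 18, 15, 11, 8, 7, 7]
Machine loads after assignment: [46, 40]
LPT makespan = 46
Lower bound = max(max_job, ceil(total/2)) = max(20, 43) = 43
Ratio = 46 / 43 = 1.0698

1.0698


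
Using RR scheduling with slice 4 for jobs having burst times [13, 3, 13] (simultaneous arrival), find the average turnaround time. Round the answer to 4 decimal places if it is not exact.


Time quantum = 4
Execution trace:
  J1 runs 4 units, time = 4
  J2 runs 3 units, time = 7
  J3 runs 4 units, time = 11
  J1 runs 4 units, time = 15
  J3 runs 4 units, time = 19
  J1 runs 4 units, time = 23
  J3 runs 4 units, time = 27
  J1 runs 1 units, time = 28
  J3 runs 1 units, time = 29
Finish times: [28, 7, 29]
Average turnaround = 64/3 = 21.3333

21.3333


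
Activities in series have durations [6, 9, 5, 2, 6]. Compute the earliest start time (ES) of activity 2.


Activity 2 starts after activities 1 through 1 complete.
Predecessor durations: [6]
ES = 6 = 6

6


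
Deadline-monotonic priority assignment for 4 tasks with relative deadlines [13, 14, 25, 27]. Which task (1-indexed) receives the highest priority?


Sort tasks by relative deadline (ascending):
  Task 1: deadline = 13
  Task 2: deadline = 14
  Task 3: deadline = 25
  Task 4: deadline = 27
Priority order (highest first): [1, 2, 3, 4]
Highest priority task = 1

1


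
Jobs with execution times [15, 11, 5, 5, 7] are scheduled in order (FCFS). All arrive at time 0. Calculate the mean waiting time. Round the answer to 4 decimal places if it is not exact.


FCFS order (as given): [15, 11, 5, 5, 7]
Waiting times:
  Job 1: wait = 0
  Job 2: wait = 15
  Job 3: wait = 26
  Job 4: wait = 31
  Job 5: wait = 36
Sum of waiting times = 108
Average waiting time = 108/5 = 21.6

21.6


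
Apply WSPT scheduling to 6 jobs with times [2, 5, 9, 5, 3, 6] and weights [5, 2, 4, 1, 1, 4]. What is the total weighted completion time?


Compute p/w ratios and sort ascending (WSPT): [(2, 5), (6, 4), (9, 4), (5, 2), (3, 1), (5, 1)]
Compute weighted completion times:
  Job (p=2,w=5): C=2, w*C=5*2=10
  Job (p=6,w=4): C=8, w*C=4*8=32
  Job (p=9,w=4): C=17, w*C=4*17=68
  Job (p=5,w=2): C=22, w*C=2*22=44
  Job (p=3,w=1): C=25, w*C=1*25=25
  Job (p=5,w=1): C=30, w*C=1*30=30
Total weighted completion time = 209

209


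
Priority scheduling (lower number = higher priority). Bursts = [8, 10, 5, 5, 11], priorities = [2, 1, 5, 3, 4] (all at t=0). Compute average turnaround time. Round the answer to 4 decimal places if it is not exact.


Sort by priority (ascending = highest first):
Order: [(1, 10), (2, 8), (3, 5), (4, 11), (5, 5)]
Completion times:
  Priority 1, burst=10, C=10
  Priority 2, burst=8, C=18
  Priority 3, burst=5, C=23
  Priority 4, burst=11, C=34
  Priority 5, burst=5, C=39
Average turnaround = 124/5 = 24.8

24.8


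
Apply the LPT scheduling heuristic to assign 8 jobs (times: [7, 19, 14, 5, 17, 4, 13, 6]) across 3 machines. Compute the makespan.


Sort jobs in decreasing order (LPT): [19, 17, 14, 13, 7, 6, 5, 4]
Assign each job to the least loaded machine:
  Machine 1: jobs [19, 6, 4], load = 29
  Machine 2: jobs [17, 7, 5], load = 29
  Machine 3: jobs [14, 13], load = 27
Makespan = max load = 29

29


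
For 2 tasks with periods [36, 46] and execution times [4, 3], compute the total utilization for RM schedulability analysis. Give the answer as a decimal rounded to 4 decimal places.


Compute individual utilizations (exact fractions):
  Task 1: C/T = 4/36 = 1/9 (approx. 0.1111)
  Task 2: C/T = 3/46 (approx. 0.0652)
Total utilization U = 1/9 + 3/46 = 73/414
Rounded to 4 decimal places: U = 0.1763
RM (Liu & Layland) bound for 2 tasks = 0.828427; compare with U = 73/414 (approx. 0.176329)
U <= bound, so schedulable by RM sufficient condition.

0.1763


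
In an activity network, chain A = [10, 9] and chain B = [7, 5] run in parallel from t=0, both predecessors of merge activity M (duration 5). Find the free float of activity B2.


ES(B2) = sum of predecessors on chain B = 7
EF(B2) = ES + duration = 7 + 5 = 12
Successor of B2 is M. ES(M) = max(sum(A), sum(B)) = max(19, 12) = 19
Free float = ES(successor) - EF(current) = 19 - 12 = 7

7


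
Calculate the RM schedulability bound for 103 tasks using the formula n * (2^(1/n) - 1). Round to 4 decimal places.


Compute 2^(1/103) = 1.0067522788
Subtract 1: 1.0067522788 - 1 = 0.0067522788
Multiply by n: 103 * 0.0067522788 = 0.6954847164
Round to 4 dp: 0.6955

0.6955


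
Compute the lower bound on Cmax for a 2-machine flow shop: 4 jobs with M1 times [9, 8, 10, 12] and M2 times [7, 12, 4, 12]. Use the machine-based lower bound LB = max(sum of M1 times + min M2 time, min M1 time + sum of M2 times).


LB1 = sum(M1 times) + min(M2 times) = 39 + 4 = 43
LB2 = min(M1 times) + sum(M2 times) = 8 + 35 = 43
Lower bound = max(LB1, LB2) = max(43, 43) = 43

43


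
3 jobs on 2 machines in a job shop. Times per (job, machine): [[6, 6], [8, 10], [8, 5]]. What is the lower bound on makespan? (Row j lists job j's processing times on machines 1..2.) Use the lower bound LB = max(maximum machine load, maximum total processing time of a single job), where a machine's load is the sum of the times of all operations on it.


Machine loads:
  Machine 1: 6 + 8 + 8 = 22
  Machine 2: 6 + 10 + 5 = 21
Max machine load = 22
Job totals:
  Job 1: 12
  Job 2: 18
  Job 3: 13
Max job total = 18
Lower bound = max(22, 18) = 22

22


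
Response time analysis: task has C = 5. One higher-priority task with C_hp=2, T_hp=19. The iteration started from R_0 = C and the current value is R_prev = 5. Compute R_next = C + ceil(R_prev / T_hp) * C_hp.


R_next = C + ceil(R_prev / T_hp) * C_hp
ceil(5 / 19) = ceil(0.2632) = 1
Interference = 1 * 2 = 2
R_next = 5 + 2 = 7

7


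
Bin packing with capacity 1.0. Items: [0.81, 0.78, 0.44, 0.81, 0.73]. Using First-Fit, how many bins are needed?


Place items sequentially using First-Fit:
  Item 0.81 -> new Bin 1
  Item 0.78 -> new Bin 2
  Item 0.44 -> new Bin 3
  Item 0.81 -> new Bin 4
  Item 0.73 -> new Bin 5
Total bins used = 5

5


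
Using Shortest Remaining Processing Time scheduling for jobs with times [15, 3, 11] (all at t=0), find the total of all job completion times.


Since all jobs arrive at t=0, SRPT equals SPT ordering.
SPT order: [3, 11, 15]
Completion times:
  Job 1: p=3, C=3
  Job 2: p=11, C=14
  Job 3: p=15, C=29
Total completion time = 3 + 14 + 29 = 46

46


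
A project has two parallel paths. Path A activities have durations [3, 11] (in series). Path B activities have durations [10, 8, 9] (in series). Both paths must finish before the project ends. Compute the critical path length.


Path A total = 3 + 11 = 14
Path B total = 10 + 8 + 9 = 27
Critical path = longest path = max(14, 27) = 27

27


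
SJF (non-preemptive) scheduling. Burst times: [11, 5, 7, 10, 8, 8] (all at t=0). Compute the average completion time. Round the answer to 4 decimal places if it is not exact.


SJF order (ascending): [5, 7, 8, 8, 10, 11]
Completion times:
  Job 1: burst=5, C=5
  Job 2: burst=7, C=12
  Job 3: burst=8, C=20
  Job 4: burst=8, C=28
  Job 5: burst=10, C=38
  Job 6: burst=11, C=49
Average completion = 152/6 = 25.3333

25.3333


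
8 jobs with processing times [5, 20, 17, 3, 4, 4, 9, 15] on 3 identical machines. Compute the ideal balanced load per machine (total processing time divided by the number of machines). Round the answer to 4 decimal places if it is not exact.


Total processing time = 5 + 20 + 17 + 3 + 4 + 4 + 9 + 15 = 77
Number of machines = 3
Ideal balanced load = 77 / 3 = 25.6667

25.6667


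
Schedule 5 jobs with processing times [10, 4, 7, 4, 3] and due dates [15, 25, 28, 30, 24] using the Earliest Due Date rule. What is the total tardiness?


Sort by due date (EDD order): [(10, 15), (3, 24), (4, 25), (7, 28), (4, 30)]
Compute completion times and tardiness:
  Job 1: p=10, d=15, C=10, tardiness=max(0,10-15)=0
  Job 2: p=3, d=24, C=13, tardiness=max(0,13-24)=0
  Job 3: p=4, d=25, C=17, tardiness=max(0,17-25)=0
  Job 4: p=7, d=28, C=24, tardiness=max(0,24-28)=0
  Job 5: p=4, d=30, C=28, tardiness=max(0,28-30)=0
Total tardiness = 0

0


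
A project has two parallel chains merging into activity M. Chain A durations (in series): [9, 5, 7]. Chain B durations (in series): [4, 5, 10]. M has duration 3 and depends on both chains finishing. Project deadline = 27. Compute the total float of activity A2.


Forward pass: ES(A2) = sum of predecessors on chain A = 9
EF = ES + duration = 9 + 5 = 14
Backward pass: LF(M) = deadline = 27; LS(M) = 27 - 3 = 24
LF(A2) = LS(M) - sum(successors on chain A) = 24 - 7 = 17
LS = LF - duration = 17 - 5 = 12
Total float = LS - ES = 12 - 9 = 3

3


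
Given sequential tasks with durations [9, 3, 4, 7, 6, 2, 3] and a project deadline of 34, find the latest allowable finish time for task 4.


LF(activity 4) = deadline - sum of successor durations
Successors: activities 5 through 7 with durations [6, 2, 3]
Sum of successor durations = 11
LF = 34 - 11 = 23

23


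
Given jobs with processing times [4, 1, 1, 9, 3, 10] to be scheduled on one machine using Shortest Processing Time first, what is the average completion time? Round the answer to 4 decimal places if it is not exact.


Sort jobs by processing time (SPT order): [1, 1, 3, 4, 9, 10]
Compute completion times sequentially:
  Job 1: processing = 1, completes at 1
  Job 2: processing = 1, completes at 2
  Job 3: processing = 3, completes at 5
  Job 4: processing = 4, completes at 9
  Job 5: processing = 9, completes at 18
  Job 6: processing = 10, completes at 28
Sum of completion times = 63
Average completion time = 63/6 = 10.5

10.5


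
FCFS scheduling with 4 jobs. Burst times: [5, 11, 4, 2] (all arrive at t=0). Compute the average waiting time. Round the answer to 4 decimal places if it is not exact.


FCFS order (as given): [5, 11, 4, 2]
Waiting times:
  Job 1: wait = 0
  Job 2: wait = 5
  Job 3: wait = 16
  Job 4: wait = 20
Sum of waiting times = 41
Average waiting time = 41/4 = 10.25

10.25


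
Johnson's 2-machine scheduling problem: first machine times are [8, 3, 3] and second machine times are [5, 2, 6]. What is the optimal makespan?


Apply Johnson's rule:
  Group 1 (a <= b): [(3, 3, 6)]
  Group 2 (a > b): [(1, 8, 5), (2, 3, 2)]
Optimal job order: [3, 1, 2]
Schedule:
  Job 3: M1 done at 3, M2 done at 9
  Job 1: M1 done at 11, M2 done at 16
  Job 2: M1 done at 14, M2 done at 18
Makespan = 18

18


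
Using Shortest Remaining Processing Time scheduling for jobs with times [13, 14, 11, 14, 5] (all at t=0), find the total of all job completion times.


Since all jobs arrive at t=0, SRPT equals SPT ordering.
SPT order: [5, 11, 13, 14, 14]
Completion times:
  Job 1: p=5, C=5
  Job 2: p=11, C=16
  Job 3: p=13, C=29
  Job 4: p=14, C=43
  Job 5: p=14, C=57
Total completion time = 5 + 16 + 29 + 43 + 57 = 150

150


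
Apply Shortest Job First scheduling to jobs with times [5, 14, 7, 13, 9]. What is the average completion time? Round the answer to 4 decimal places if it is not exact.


SJF order (ascending): [5, 7, 9, 13, 14]
Completion times:
  Job 1: burst=5, C=5
  Job 2: burst=7, C=12
  Job 3: burst=9, C=21
  Job 4: burst=13, C=34
  Job 5: burst=14, C=48
Average completion = 120/5 = 24.0

24.0


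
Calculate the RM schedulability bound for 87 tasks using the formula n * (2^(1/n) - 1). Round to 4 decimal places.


Compute 2^(1/87) = 1.0079990316
Subtract 1: 1.0079990316 - 1 = 0.0079990316
Multiply by n: 87 * 0.0079990316 = 0.6959157492
Round to 4 dp: 0.6959

0.6959


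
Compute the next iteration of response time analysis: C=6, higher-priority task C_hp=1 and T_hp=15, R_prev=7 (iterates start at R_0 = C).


R_next = C + ceil(R_prev / T_hp) * C_hp
ceil(7 / 15) = ceil(0.4667) = 1
Interference = 1 * 1 = 1
R_next = 6 + 1 = 7
R_next = R_prev, so the iteration has converged (response time = 7).

7


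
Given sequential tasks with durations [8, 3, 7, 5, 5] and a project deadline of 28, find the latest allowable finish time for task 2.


LF(activity 2) = deadline - sum of successor durations
Successors: activities 3 through 5 with durations [7, 5, 5]
Sum of successor durations = 17
LF = 28 - 17 = 11

11


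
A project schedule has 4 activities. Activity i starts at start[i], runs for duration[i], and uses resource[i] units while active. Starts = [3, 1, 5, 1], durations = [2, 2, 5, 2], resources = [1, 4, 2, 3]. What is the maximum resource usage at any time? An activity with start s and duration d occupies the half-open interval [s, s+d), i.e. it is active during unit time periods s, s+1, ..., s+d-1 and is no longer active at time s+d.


Each activity i is active on [start_i, start_i + duration_i).
Compute total resource usage per time slot:
  t=0: active resources = [], total = 0
  t=1: active resources = [4, 3], total = 7
  t=2: active resources = [4, 3], total = 7
  t=3: active resources = [1], total = 1
  t=4: active resources = [1], total = 1
  t=5: active resources = [2], total = 2
  t=6: active resources = [2], total = 2
  t=7: active resources = [2], total = 2
  t=8: active resources = [2], total = 2
  t=9: active resources = [2], total = 2
Peak resource demand = 7

7


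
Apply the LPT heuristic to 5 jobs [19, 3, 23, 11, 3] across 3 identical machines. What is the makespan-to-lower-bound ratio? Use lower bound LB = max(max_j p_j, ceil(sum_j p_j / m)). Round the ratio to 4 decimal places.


LPT order: [23, 19, 11, 3, 3]
Machine loads after assignment: [23, 19, 17]
LPT makespan = 23
Lower bound = max(max_job, ceil(total/3)) = max(23, 20) = 23
Ratio = 23 / 23 = 1.0

1.0


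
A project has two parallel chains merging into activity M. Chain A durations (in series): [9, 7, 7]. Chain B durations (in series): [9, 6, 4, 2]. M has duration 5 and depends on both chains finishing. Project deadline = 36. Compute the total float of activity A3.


Forward pass: ES(A3) = sum of predecessors on chain A = 16
EF = ES + duration = 16 + 7 = 23
Backward pass: LF(M) = deadline = 36; LS(M) = 36 - 5 = 31
LF(A3) = LS(M) - sum(successors on chain A) = 31 - 0 = 31
LS = LF - duration = 31 - 7 = 24
Total float = LS - ES = 24 - 16 = 8

8


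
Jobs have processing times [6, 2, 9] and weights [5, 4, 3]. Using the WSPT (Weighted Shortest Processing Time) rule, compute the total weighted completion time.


Compute p/w ratios and sort ascending (WSPT): [(2, 4), (6, 5), (9, 3)]
Compute weighted completion times:
  Job (p=2,w=4): C=2, w*C=4*2=8
  Job (p=6,w=5): C=8, w*C=5*8=40
  Job (p=9,w=3): C=17, w*C=3*17=51
Total weighted completion time = 99

99


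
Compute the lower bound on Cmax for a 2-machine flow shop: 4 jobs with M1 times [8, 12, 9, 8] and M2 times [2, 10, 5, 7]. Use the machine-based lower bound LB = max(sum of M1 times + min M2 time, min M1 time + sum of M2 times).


LB1 = sum(M1 times) + min(M2 times) = 37 + 2 = 39
LB2 = min(M1 times) + sum(M2 times) = 8 + 24 = 32
Lower bound = max(LB1, LB2) = max(39, 32) = 39

39


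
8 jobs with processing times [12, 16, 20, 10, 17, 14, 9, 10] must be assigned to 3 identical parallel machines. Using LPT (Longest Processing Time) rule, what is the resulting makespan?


Sort jobs in decreasing order (LPT): [20, 17, 16, 14, 12, 10, 10, 9]
Assign each job to the least loaded machine:
  Machine 1: jobs [20, 10, 9], load = 39
  Machine 2: jobs [17, 12, 10], load = 39
  Machine 3: jobs [16, 14], load = 30
Makespan = max load = 39

39


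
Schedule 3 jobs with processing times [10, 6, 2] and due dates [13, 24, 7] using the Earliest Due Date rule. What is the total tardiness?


Sort by due date (EDD order): [(2, 7), (10, 13), (6, 24)]
Compute completion times and tardiness:
  Job 1: p=2, d=7, C=2, tardiness=max(0,2-7)=0
  Job 2: p=10, d=13, C=12, tardiness=max(0,12-13)=0
  Job 3: p=6, d=24, C=18, tardiness=max(0,18-24)=0
Total tardiness = 0

0


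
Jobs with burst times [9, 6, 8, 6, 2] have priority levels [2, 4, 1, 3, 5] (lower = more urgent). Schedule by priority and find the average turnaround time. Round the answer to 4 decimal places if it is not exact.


Sort by priority (ascending = highest first):
Order: [(1, 8), (2, 9), (3, 6), (4, 6), (5, 2)]
Completion times:
  Priority 1, burst=8, C=8
  Priority 2, burst=9, C=17
  Priority 3, burst=6, C=23
  Priority 4, burst=6, C=29
  Priority 5, burst=2, C=31
Average turnaround = 108/5 = 21.6

21.6


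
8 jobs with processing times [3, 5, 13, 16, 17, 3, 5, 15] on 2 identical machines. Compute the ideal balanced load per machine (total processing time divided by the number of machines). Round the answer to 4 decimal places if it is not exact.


Total processing time = 3 + 5 + 13 + 16 + 17 + 3 + 5 + 15 = 77
Number of machines = 2
Ideal balanced load = 77 / 2 = 38.5

38.5


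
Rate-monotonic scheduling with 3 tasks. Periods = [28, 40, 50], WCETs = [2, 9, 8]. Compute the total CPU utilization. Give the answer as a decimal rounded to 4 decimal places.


Compute individual utilizations (exact fractions):
  Task 1: C/T = 2/28 = 1/14 (approx. 0.0714)
  Task 2: C/T = 9/40 (approx. 0.225)
  Task 3: C/T = 8/50 = 4/25 (approx. 0.16)
Total utilization U = 1/14 + 9/40 + 4/25 = 639/1400
Rounded to 4 decimal places: U = 0.4564
RM (Liu & Layland) bound for 3 tasks = 0.779763; compare with U = 639/1400 (approx. 0.456429)
U <= bound, so schedulable by RM sufficient condition.

0.4564


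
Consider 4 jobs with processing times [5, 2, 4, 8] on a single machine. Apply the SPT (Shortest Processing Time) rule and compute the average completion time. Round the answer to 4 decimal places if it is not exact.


Sort jobs by processing time (SPT order): [2, 4, 5, 8]
Compute completion times sequentially:
  Job 1: processing = 2, completes at 2
  Job 2: processing = 4, completes at 6
  Job 3: processing = 5, completes at 11
  Job 4: processing = 8, completes at 19
Sum of completion times = 38
Average completion time = 38/4 = 9.5

9.5


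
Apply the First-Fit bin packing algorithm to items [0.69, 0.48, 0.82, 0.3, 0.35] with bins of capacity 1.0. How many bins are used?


Place items sequentially using First-Fit:
  Item 0.69 -> new Bin 1
  Item 0.48 -> new Bin 2
  Item 0.82 -> new Bin 3
  Item 0.3 -> Bin 1 (now 0.99)
  Item 0.35 -> Bin 2 (now 0.83)
Total bins used = 3

3


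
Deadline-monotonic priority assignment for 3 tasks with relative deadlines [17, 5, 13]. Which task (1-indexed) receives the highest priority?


Sort tasks by relative deadline (ascending):
  Task 2: deadline = 5
  Task 3: deadline = 13
  Task 1: deadline = 17
Priority order (highest first): [2, 3, 1]
Highest priority task = 2

2


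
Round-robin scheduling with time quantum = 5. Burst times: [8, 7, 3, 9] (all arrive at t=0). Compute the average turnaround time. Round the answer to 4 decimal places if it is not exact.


Time quantum = 5
Execution trace:
  J1 runs 5 units, time = 5
  J2 runs 5 units, time = 10
  J3 runs 3 units, time = 13
  J4 runs 5 units, time = 18
  J1 runs 3 units, time = 21
  J2 runs 2 units, time = 23
  J4 runs 4 units, time = 27
Finish times: [21, 23, 13, 27]
Average turnaround = 84/4 = 21.0

21.0


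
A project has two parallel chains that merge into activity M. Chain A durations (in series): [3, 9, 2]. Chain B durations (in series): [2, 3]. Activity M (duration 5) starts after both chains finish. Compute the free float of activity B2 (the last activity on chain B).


ES(B2) = sum of predecessors on chain B = 2
EF(B2) = ES + duration = 2 + 3 = 5
Successor of B2 is M. ES(M) = max(sum(A), sum(B)) = max(14, 5) = 14
Free float = ES(successor) - EF(current) = 14 - 5 = 9

9


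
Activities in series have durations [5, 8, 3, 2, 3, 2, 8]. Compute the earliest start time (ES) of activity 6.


Activity 6 starts after activities 1 through 5 complete.
Predecessor durations: [5, 8, 3, 2, 3]
ES = 5 + 8 + 3 + 2 + 3 = 21

21


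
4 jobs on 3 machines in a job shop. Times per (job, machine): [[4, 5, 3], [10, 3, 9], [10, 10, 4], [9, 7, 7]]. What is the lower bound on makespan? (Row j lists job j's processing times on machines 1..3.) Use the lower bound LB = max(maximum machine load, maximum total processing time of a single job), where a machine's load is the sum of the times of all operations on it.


Machine loads:
  Machine 1: 4 + 10 + 10 + 9 = 33
  Machine 2: 5 + 3 + 10 + 7 = 25
  Machine 3: 3 + 9 + 4 + 7 = 23
Max machine load = 33
Job totals:
  Job 1: 12
  Job 2: 22
  Job 3: 24
  Job 4: 23
Max job total = 24
Lower bound = max(33, 24) = 33

33


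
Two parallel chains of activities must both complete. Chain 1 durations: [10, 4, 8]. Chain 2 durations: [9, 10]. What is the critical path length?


Path A total = 10 + 4 + 8 = 22
Path B total = 9 + 10 = 19
Critical path = longest path = max(22, 19) = 22

22


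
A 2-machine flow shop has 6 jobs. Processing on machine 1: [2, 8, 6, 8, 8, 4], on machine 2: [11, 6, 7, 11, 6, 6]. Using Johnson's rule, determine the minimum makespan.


Apply Johnson's rule:
  Group 1 (a <= b): [(1, 2, 11), (6, 4, 6), (3, 6, 7), (4, 8, 11)]
  Group 2 (a > b): [(2, 8, 6), (5, 8, 6)]
Optimal job order: [1, 6, 3, 4, 2, 5]
Schedule:
  Job 1: M1 done at 2, M2 done at 13
  Job 6: M1 done at 6, M2 done at 19
  Job 3: M1 done at 12, M2 done at 26
  Job 4: M1 done at 20, M2 done at 37
  Job 2: M1 done at 28, M2 done at 43
  Job 5: M1 done at 36, M2 done at 49
Makespan = 49

49


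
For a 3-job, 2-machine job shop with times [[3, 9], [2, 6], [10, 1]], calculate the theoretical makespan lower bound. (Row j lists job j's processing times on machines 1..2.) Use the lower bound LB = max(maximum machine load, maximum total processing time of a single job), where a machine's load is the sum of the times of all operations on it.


Machine loads:
  Machine 1: 3 + 2 + 10 = 15
  Machine 2: 9 + 6 + 1 = 16
Max machine load = 16
Job totals:
  Job 1: 12
  Job 2: 8
  Job 3: 11
Max job total = 12
Lower bound = max(16, 12) = 16

16


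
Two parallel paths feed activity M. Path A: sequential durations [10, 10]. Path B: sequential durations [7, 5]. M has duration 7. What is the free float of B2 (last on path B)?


ES(B2) = sum of predecessors on chain B = 7
EF(B2) = ES + duration = 7 + 5 = 12
Successor of B2 is M. ES(M) = max(sum(A), sum(B)) = max(20, 12) = 20
Free float = ES(successor) - EF(current) = 20 - 12 = 8

8
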